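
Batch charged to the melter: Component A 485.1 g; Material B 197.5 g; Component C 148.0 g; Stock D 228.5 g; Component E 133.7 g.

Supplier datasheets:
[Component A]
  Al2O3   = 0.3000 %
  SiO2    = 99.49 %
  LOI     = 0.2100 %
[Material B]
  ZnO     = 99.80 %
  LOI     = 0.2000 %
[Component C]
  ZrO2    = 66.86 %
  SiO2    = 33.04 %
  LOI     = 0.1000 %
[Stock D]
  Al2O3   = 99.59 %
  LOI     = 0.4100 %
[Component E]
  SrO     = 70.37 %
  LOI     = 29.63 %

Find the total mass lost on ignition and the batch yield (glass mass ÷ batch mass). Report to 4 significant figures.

LOI loss = 42.11 g; glass = 1151 g; yield = 96.47%

Every computation keeps full float precision in every operation. Values along the way appear rounded to 4 significant figures in the working; each reported value receives exactly one rounding — the derived quantities, including the totals, yield, five oxide percentages, glass mass, LOI, are recomputed starting from the weights at 1151 g of glass at exact precision as written in question or answer.
Loss on ignition, line by line:
  Component A: 485.1 × 0.002100 = 1.019 g
  Material B: 197.5 × 0.002000 = 0.3950 g
  Component C: 148.0 × 0.001000 = 0.1480 g
  Stock D: 228.5 × 0.004100 = 0.9369 g
  Component E: 133.7 × 0.2963 = 39.62 g
Total LOI = 42.11 g
Glass = batch − LOI = 1193 − 42.11 = 1151 g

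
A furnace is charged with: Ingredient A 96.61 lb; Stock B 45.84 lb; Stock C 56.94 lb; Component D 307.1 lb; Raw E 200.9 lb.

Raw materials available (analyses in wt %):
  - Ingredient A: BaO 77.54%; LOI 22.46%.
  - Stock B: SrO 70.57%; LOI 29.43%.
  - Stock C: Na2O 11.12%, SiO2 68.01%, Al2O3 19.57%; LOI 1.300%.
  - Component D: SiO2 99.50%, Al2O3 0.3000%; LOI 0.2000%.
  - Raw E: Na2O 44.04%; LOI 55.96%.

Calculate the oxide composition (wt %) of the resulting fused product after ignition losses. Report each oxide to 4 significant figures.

Working values are shown, rounded to four significant figures, in the working; all arithmetic keeps exact precision in all steps — each reported figure receives exactly one rounding. Derived quantities are recomputed at full precision (the totals, five oxide percentages, yield, ignition loss, net glass mass) starting from the weights for 558.4 lb of glass, as written in problem or answer.
Oxide masses out of the charge:
  Na2O: 56.94·0.1112 + 200.9·0.4404 = 94.81 lb
  SrO: 45.84·0.7057 = 32.35 lb
  SiO2: 56.94·0.6801 + 307.1·0.9950 = 344.3 lb
  Al2O3: 56.94·0.1957 + 307.1·0.003000 = 12.06 lb
  BaO: 96.61·0.7754 = 74.91 lb
LOI: 96.61·0.2246 + 45.84·0.2943 + 56.94·0.01300 + 307.1·0.002000 + 200.9·0.5596 = 149.0 lb
Net of LOI, the glass mass = 707.4 − 149.0 = 558.4 lb (= the summed oxide contributions)
wt % = 100 × oxide mass / glass mass

Glass mass = 558.4 lb (batch 707.4 − LOI 149.0).
Composition: Na2O 16.98%, SrO 5.793%, SiO2 61.65%, Al2O3 2.160%, BaO 13.41%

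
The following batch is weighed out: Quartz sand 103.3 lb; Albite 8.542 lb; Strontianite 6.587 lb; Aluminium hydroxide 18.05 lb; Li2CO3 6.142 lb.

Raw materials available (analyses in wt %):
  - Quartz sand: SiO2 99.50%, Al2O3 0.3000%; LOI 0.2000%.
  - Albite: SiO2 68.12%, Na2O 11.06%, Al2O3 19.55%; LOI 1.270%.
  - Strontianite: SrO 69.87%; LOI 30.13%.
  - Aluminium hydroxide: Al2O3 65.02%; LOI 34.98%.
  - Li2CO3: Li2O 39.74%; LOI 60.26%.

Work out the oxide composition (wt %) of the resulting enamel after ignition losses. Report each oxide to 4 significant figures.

Working values are shown rounded to four significant figures within the worked lines; all internal work runs at exact precision end to end. Every reported value carries a single rounding. The derived quantities, which include net glass mass, the yield, ignition loss, totals, the five compositions, are computed at exact precision, as written in the problem or the answer, using the weight values at 130.3 lb of glass.
Per-oxide mass from batch:
  SiO2: 103.3·0.9950 + 8.542·0.6812 = 108.6 lb
  SrO: 6.587·0.6987 = 4.602 lb
  Li2O: 6.142·0.3974 = 2.441 lb
  Na2O: 8.542·0.1106 = 0.9447 lb
  Al2O3: 103.3·0.003000 + 8.542·0.1955 + 18.05·0.6502 = 13.72 lb
LOI: 103.3·0.002000 + 8.542·0.01270 + 6.587·0.3013 + 18.05·0.3498 + 6.142·0.6026 = 12.31 lb
Glass mass = batch − LOI = 142.6 − 12.31 = 130.3 lb (= Σ oxide masses)
percent by weight: oxide/glass ×100

Glass mass = 130.3 lb (batch 142.6 − LOI 12.31).
Composition: SiO2 83.34%, SrO 3.532%, Li2O 1.873%, Na2O 0.7250%, Al2O3 10.53%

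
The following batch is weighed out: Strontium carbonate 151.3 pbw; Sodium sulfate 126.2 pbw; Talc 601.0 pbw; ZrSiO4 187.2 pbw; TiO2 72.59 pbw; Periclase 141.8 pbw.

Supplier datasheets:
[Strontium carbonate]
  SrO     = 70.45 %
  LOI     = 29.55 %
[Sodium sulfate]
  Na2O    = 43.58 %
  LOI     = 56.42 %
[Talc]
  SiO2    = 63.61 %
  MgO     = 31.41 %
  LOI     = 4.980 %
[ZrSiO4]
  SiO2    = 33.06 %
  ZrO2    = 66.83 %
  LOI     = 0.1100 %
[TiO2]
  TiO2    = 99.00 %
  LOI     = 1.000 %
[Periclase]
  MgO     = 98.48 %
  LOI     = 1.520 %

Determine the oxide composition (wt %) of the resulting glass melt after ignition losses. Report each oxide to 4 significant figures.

Glass mass = 1131 pbw (batch 1280 − LOI 148.9).
Composition: TiO2 6.353%, SrO 9.423%, SiO2 39.27%, MgO 29.03%, ZrO2 11.06%, Na2O 4.862%

Values along the way appear, with 4-significant-digit rounding, when written out. The whole derivation keeps exact precision at every stage — exactly one rounding is applied to every reported figure; all derived quantities, including LOI, six oxide percentages, glass mass, the totals, yield, are recomputed from the weighed amounts per 1131 pbw of glass in full float precision precisely as stated by either problem or answer.
Oxide-by-oxide delivered mass:
  TiO2: 72.59·0.9900 = 71.86 pbw
  SrO: 151.3·0.7045 = 106.6 pbw
  SiO2: 601.0·0.6361 + 187.2·0.3306 = 444.2 pbw
  MgO: 601.0·0.3141 + 141.8·0.9848 = 328.4 pbw
  ZrO2: 187.2·0.6683 = 125.1 pbw
  Na2O: 126.2·0.4358 = 55.00 pbw
LOI: 151.3·0.2955 + 126.2·0.5642 + 601.0·0.04980 + 187.2·0.001100 + 72.59·0.01000 + 141.8·0.01520 = 148.9 pbw
Glass = total batch minus LOI = 1280 − 148.9 = 1131 pbw (equal to the oxide-mass sum)
wt %: oxide over glass, times 100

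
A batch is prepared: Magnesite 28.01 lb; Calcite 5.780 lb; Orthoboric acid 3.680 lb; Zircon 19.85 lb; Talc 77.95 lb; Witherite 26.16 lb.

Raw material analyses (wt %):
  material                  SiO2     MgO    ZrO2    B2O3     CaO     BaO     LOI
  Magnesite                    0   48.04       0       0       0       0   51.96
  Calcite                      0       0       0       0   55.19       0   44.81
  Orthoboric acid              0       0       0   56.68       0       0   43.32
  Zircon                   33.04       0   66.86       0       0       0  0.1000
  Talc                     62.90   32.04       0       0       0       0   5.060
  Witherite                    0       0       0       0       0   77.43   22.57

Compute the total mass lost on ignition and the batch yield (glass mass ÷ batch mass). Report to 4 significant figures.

LOI loss = 28.61 lb; glass = 132.8 lb; yield = 82.28%

The whole derivation keeps exact precision at all times; the intermediate values are displayed (rounded to four significant digits) between the steps; a single rounding produces every reported figure; the derived quantities are recomputed at exact precision (totals, ignition loss, glass mass, the yield, the six compositions) starting from the weights at 132.8 lb of glass as set out in either problem or answer.
Each material's LOI contribution:
  Magnesite: 28.01 × 0.5196 = 14.55 lb
  Calcite: 5.780 × 0.4481 = 2.590 lb
  Orthoboric acid: 3.680 × 0.4332 = 1.594 lb
  Zircon: 19.85 × 0.001000 = 0.01985 lb
  Talc: 77.95 × 0.05060 = 3.944 lb
  Witherite: 26.16 × 0.2257 = 5.904 lb
Total LOI = 28.61 lb
Glass = batch − LOI = 161.4 − 28.61 = 132.8 lb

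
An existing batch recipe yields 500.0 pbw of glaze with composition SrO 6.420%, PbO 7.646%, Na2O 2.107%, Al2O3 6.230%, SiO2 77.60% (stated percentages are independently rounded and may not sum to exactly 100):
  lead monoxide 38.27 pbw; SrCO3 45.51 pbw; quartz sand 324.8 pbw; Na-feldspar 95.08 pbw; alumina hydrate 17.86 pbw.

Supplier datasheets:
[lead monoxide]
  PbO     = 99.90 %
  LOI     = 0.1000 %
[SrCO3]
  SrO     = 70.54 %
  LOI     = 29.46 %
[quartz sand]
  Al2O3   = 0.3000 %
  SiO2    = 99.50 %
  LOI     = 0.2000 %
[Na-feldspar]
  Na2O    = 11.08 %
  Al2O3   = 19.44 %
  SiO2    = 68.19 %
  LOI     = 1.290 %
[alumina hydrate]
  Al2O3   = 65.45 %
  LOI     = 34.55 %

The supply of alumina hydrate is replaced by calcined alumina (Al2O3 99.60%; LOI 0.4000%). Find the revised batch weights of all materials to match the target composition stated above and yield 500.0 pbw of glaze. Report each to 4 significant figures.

All arithmetic maintains full precision end to end. In-progress results are displayed, rounded to 4 significant digits, as written. Every reported result is rounded a single time. Derived quantities (ignition loss, the yield, glass mass, the totals, five oxide percentages) are carried starting from the weights per 500.0 pbw of glass at full precision exactly as printed in the problem or the answer.
The oxide mass targets at 500.0 pbw glaze:
  SrO: 6.420% × 500.0 = 32.10 pbw
  PbO: 7.646% × 500.0 = 38.23 pbw
  Na2O: 2.107% × 500.0 = 10.54 pbw
  Al2O3: 6.230% × 500.0 = 31.15 pbw
  SiO2: 77.60% × 500.0 = 388.0 pbw
Verifying the oxide balance working from each reported weight, per the basis as stated (delivered sums recover each target once rounding is allowed for):
  SrO: 45.51·0.7054 = 32.10 pbw (target 32.10 pbw)
  PbO: 38.27·0.9990 = 38.23 pbw (target 38.23 pbw)
  Na2O: 95.08·0.1108 = 10.53 pbw (target 10.54 pbw)
  Al2O3: 324.8·0.003000 + 95.08·0.1944 + 11.74·0.9960 = 31.15 pbw (target 31.15 pbw)
  SiO2: 324.8·0.9950 + 95.08·0.6819 = 388.0 pbw (target 388.0 pbw)
Glass-mass sanity pass: net batch after ignition = 500.0 pbw (oxide target masses add up to 500.0 pbw; against the stated basis, 500.0 pbw — deltas are rounding alone).
Adding the batch up: Σ batch = 515.4 pbw; loss to ignition Σ batch·LOI = 15.37 pbw; glass ÷ batch gives a yield of 97.02%.

Revised batch per 500.0 pbw glaze:
  lead monoxide: 38.27 pbw
  SrCO3: 45.51 pbw
  quartz sand: 324.8 pbw
  Na-feldspar: 95.08 pbw
  calcined alumina: 11.74 pbw
Total batch = 515.4 pbw; LOI loss = 15.37 pbw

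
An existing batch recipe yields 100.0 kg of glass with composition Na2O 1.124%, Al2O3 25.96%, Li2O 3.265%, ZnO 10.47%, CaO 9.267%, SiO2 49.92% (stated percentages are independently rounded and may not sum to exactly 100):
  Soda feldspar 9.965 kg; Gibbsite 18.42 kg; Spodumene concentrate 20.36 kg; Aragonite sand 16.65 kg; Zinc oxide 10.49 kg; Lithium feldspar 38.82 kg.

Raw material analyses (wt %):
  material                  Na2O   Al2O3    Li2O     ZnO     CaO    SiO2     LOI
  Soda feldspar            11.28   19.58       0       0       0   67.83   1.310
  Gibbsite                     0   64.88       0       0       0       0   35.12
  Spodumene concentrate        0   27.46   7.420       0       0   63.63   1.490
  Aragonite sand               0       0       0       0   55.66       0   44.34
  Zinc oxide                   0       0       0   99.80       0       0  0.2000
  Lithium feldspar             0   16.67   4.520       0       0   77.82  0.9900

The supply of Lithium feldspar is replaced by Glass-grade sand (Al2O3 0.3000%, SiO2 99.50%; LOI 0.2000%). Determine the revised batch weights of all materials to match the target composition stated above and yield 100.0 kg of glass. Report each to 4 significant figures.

The intermediate values are displayed, rounded to 4 significant figures, at each printed step — all internal work carries full float precision from start to finish; each reported result undergoes a single rounding — the derived quantities (net glass mass, LOI, totals, six oxide percentages, the yield) are computed in full precision starting from the weights for 100.0 kg of glass, as quoted within problem or answer.
Per-oxide target masses for 100.0 kg glass:
  Na2O: 1.124% × 100.0 = 1.124 kg
  Al2O3: 25.96% × 100.0 = 25.96 kg
  Li2O: 3.265% × 100.0 = 3.265 kg
  ZnO: 10.47% × 100.0 = 10.47 kg
  CaO: 9.267% × 100.0 = 9.267 kg
  SiO2: 49.92% × 100.0 = 49.92 kg
Verifying the oxide balance applying the batch weights above, under the basis named above (every target is met by its sum modulo rounding of the values):
  Na2O: 9.965·0.1128 = 1.124 kg (target 1.124 kg)
  Al2O3: 9.965·0.1958 + 18.31·0.6488 + 44.00·0.2746 + 15.24·0.003000 = 25.96 kg (target 25.96 kg)
  Li2O: 44.00·0.07420 = 3.265 kg (target 3.265 kg)
  ZnO: 10.49·0.9980 = 10.47 kg (target 10.47 kg)
  CaO: 16.65·0.5566 = 9.267 kg (target 9.267 kg)
  SiO2: 9.965·0.6783 + 44.00·0.6363 + 15.24·0.9950 = 49.92 kg (target 49.92 kg)
Glass mass check: whole batch net of LOI = 100.0 kg (the Σ of target masses is 100.0 kg; basis as stated: 100.0 kg — a pure rounding effect).
Total batch = Σ batch = 114.7 kg; LOI loss = Σ batch·LOI = 14.65 kg; glass ÷ batch gives a yield of 87.22%.

Revised batch per 100.0 kg glass:
  Soda feldspar: 9.965 kg
  Gibbsite: 18.31 kg
  Spodumene concentrate: 44.00 kg
  Aragonite sand: 16.65 kg
  Zinc oxide: 10.49 kg
  Glass-grade sand: 15.24 kg
Total batch = 114.7 kg; LOI loss = 14.65 kg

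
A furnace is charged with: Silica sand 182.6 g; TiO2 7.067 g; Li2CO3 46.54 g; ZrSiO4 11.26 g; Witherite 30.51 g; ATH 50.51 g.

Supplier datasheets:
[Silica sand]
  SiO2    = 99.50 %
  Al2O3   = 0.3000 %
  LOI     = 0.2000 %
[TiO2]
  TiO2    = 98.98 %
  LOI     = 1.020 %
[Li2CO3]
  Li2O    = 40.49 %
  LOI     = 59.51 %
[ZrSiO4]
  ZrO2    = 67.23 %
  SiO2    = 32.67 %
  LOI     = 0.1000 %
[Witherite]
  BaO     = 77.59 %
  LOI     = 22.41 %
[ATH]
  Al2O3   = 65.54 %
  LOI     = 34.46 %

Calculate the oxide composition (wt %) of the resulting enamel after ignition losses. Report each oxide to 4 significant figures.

Glass mass = 276.1 g (batch 328.5 − LOI 52.39).
Composition: ZrO2 2.742%, Li2O 6.825%, SiO2 67.14%, TiO2 2.533%, BaO 8.574%, Al2O3 12.19%

Working values are shown, with 4-significant-digit rounding, as written. Every computation holds full precision from first step to last. A single rounding produces every reported figure. The derived quantities (LOI, six oxide percentages, net glass mass, yield, totals) are rebuilt from the weighed amounts on 276.1 g of glass at exact precision, exactly as shown in the question or the answer.
Mass of each oxide from the mix:
  ZrO2: 11.26·0.6723 = 7.570 g
  Li2O: 46.54·0.4049 = 18.84 g
  SiO2: 182.6·0.9950 + 11.26·0.3267 = 185.4 g
  TiO2: 7.067·0.9898 = 6.995 g
  BaO: 30.51·0.7759 = 23.67 g
  Al2O3: 182.6·0.003000 + 50.51·0.6554 = 33.65 g
LOI: 182.6·0.002000 + 7.067·0.01020 + 46.54·0.5951 + 11.26·0.001000 + 30.51·0.2241 + 50.51·0.3446 = 52.39 g
Glass = total batch minus LOI = 328.5 − 52.39 = 276.1 g (= Σ oxide masses)
percent share: oxide ÷ glass, ×100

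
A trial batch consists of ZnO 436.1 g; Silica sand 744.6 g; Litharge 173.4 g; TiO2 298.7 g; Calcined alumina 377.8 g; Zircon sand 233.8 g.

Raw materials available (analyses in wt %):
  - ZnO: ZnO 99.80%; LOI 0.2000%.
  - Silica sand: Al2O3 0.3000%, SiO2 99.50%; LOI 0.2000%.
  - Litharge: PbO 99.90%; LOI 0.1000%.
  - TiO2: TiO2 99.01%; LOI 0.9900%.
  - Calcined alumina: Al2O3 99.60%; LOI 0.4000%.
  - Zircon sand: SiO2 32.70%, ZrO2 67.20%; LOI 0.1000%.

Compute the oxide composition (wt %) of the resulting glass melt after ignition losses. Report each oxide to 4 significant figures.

Glass mass = 2257 g (batch 2264 − LOI 7.237).
Composition: TiO2 13.10%, PbO 7.675%, Al2O3 16.77%, ZnO 19.28%, SiO2 36.21%, ZrO2 6.961%

In-progress results appear (rounded to four significant digits) between the steps — all arithmetic holds full float precision through the solve; each reported number is rounded once only; derived quantities, including totals, LOI, the six compositions, net glass mass, yield, are computed from the weighed amounts per 2257 g of glass in exact precision, as given in question or answer.
What the batch supplies per oxide:
  TiO2: 298.7·0.9901 = 295.7 g
  PbO: 173.4·0.9990 = 173.2 g
  Al2O3: 744.6·0.003000 + 377.8·0.9960 = 378.5 g
  ZnO: 436.1·0.9980 = 435.2 g
  SiO2: 744.6·0.9950 + 233.8·0.3270 = 817.3 g
  ZrO2: 233.8·0.6720 = 157.1 g
LOI: 436.1·0.002000 + 744.6·0.002000 + 173.4·0.001000 + 298.7·0.009900 + 377.8·0.004000 + 233.8·0.001000 = 7.237 g
The glass mass, total less LOI, = 2264 − 7.237 = 2257 g (equal to the oxide-mass sum)
percent share: oxide ÷ glass, ×100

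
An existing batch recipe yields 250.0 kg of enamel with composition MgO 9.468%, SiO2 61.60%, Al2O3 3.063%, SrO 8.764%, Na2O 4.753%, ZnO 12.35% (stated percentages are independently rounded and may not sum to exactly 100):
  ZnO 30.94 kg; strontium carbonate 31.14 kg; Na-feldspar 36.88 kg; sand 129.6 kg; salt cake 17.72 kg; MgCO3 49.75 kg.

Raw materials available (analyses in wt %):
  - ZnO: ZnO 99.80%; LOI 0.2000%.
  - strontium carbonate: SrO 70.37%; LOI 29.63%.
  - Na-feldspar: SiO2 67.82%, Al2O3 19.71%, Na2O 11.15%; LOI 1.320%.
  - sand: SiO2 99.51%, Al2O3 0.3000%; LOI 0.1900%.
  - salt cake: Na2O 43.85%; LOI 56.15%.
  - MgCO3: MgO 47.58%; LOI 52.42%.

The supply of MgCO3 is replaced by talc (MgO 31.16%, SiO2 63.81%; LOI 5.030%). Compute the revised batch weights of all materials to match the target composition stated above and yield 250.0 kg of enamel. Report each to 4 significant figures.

Revised batch per 250.0 kg enamel:
  ZnO: 30.94 kg
  strontium carbonate: 31.14 kg
  Na-feldspar: 37.63 kg
  sand: 80.40 kg
  salt cake: 17.53 kg
  talc: 75.96 kg
Total batch = 273.6 kg; LOI loss = 23.60 kg

All internal work runs at full float precision from start to finish; rounding to 4 significant digits applies to each in-between result as displayed; exactly one rounding goes into every reported figure — derived quantities are carried from the weighed amounts for 250.0 kg of glass at full float precision (six oxide percentages, yield, the totals, ignition loss, glass mass), as given in the question or the answer.
Oxide mass targets, per 250.0 kg enamel:
  MgO: 9.468% × 250.0 = 23.67 kg
  SiO2: 61.60% × 250.0 = 154.0 kg
  Al2O3: 3.063% × 250.0 = 7.658 kg
  SrO: 8.764% × 250.0 = 21.91 kg
  Na2O: 4.753% × 250.0 = 11.88 kg
  ZnO: 12.35% × 250.0 = 30.88 kg
Verifying the oxide balance from the weights as reported, at the basis given (summed amounts equal target values given rounding of the digits):
  MgO: 75.96·0.3116 = 23.67 kg (target 23.67 kg)
  SiO2: 37.63·0.6782 + 80.40·0.9951 + 75.96·0.6381 = 154.0 kg (target 154.0 kg)
  Al2O3: 37.63·0.1971 + 80.40·0.003000 = 7.658 kg (target 7.658 kg)
  SrO: 31.14·0.7037 = 21.91 kg (target 21.91 kg)
  Na2O: 37.63·0.1115 + 17.53·0.4385 = 11.88 kg (target 11.88 kg)
  ZnO: 30.94·0.9980 = 30.88 kg (target 30.88 kg)
Glass-mass closure: total batch − LOI = 250.0 kg (the Σ of target masses is 250.0 kg; basis as stated: 250.0 kg — deltas are rounding alone).
Batch total: Σ batch = 273.6 kg; LOI removed, Σ of batch·LOI: 23.60 kg; as yield: glass ÷ batch → 91.37%.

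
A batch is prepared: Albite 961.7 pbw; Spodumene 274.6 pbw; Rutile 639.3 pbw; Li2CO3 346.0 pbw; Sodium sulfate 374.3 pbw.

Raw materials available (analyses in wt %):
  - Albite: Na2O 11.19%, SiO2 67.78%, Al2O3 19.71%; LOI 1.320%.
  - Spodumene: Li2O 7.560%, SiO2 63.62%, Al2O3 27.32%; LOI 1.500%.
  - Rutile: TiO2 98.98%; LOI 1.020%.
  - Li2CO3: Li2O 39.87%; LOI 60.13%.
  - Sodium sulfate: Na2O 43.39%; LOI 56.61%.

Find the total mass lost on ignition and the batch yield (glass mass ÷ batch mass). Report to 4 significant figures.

Intermediates are shown rounded off to 4 significant figures in the printout — the whole derivation holds full float precision from start to finish; exactly one rounding lands on every reported figure; derived quantities are recomputed in exact precision (totals, five oxide percentages, LOI, net glass mass, the yield) from the batch weights for 2153 pbw of glass, as given in either problem or answer.
Per-material ignition loss:
  Albite: 961.7 × 0.01320 = 12.69 pbw
  Spodumene: 274.6 × 0.01500 = 4.119 pbw
  Rutile: 639.3 × 0.01020 = 6.521 pbw
  Li2CO3: 346.0 × 0.6013 = 208.0 pbw
  Sodium sulfate: 374.3 × 0.5661 = 211.9 pbw
Total LOI = 443.3 pbw
Glass = batch − LOI = 2596 − 443.3 = 2153 pbw

LOI loss = 443.3 pbw; glass = 2153 pbw; yield = 82.92%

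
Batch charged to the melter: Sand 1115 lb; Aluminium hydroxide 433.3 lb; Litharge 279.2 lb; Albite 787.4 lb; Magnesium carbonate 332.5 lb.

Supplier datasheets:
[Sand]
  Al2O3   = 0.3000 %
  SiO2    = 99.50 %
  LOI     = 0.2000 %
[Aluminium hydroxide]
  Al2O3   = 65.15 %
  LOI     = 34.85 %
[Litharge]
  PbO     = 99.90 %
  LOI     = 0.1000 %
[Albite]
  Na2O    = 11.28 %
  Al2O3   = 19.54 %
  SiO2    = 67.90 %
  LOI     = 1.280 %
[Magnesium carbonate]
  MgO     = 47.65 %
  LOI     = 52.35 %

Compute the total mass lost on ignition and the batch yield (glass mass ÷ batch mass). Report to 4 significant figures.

LOI loss = 337.7 lb; glass = 2610 lb; yield = 88.54%

In-progress results are shown rounded to four significant digits alongside each step — full precision is maintained through the solve — every reported result is rounded only once. The derived quantities, which include five oxide percentages, net glass mass, LOI, yield, totals, are carried at full float precision, exactly as printed in either problem or answer, from the batch weights on 2610 lb of glass.
LOI of each material in turn:
  Sand: 1115 × 0.002000 = 2.230 lb
  Aluminium hydroxide: 433.3 × 0.3485 = 151.0 lb
  Litharge: 279.2 × 0.001000 = 0.2792 lb
  Albite: 787.4 × 0.01280 = 10.08 lb
  Magnesium carbonate: 332.5 × 0.5235 = 174.1 lb
Total LOI = 337.7 lb
Glass = batch − LOI = 2947 − 337.7 = 2610 lb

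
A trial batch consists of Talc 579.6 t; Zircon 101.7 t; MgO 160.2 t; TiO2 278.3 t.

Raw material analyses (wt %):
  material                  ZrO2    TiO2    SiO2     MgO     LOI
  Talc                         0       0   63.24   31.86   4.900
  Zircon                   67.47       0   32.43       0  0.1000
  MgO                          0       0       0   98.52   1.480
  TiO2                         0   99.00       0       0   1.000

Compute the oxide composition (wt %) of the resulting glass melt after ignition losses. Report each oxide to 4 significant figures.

Glass mass = 1086 t (batch 1120 − LOI 33.66).
Composition: ZrO2 6.317%, TiO2 25.37%, SiO2 36.78%, MgO 31.53%

All arithmetic runs at full precision in every operation; mid-chain values appear (rounded to four significant figures) on the page; every reported value is rounded a single time; the derived quantities, which include LOI, yield, totals, the four compositions, glass mass, are recomputed at full float precision, as they appear in the question or the answer, from the batch weights at 1086 t of glass.
Delivered oxide masses:
  ZrO2: 101.7·0.6747 = 68.62 t
  TiO2: 278.3·0.9900 = 275.5 t
  SiO2: 579.6·0.6324 + 101.7·0.3243 = 399.5 t
  MgO: 579.6·0.3186 + 160.2·0.9852 = 342.5 t
LOI: 579.6·0.04900 + 101.7·0.001000 + 160.2·0.01480 + 278.3·0.01000 = 33.66 t
Glass mass = batch − LOI = 1120 − 33.66 = 1086 t (equal to the oxide-mass sum)
percent share: oxide ÷ glass, ×100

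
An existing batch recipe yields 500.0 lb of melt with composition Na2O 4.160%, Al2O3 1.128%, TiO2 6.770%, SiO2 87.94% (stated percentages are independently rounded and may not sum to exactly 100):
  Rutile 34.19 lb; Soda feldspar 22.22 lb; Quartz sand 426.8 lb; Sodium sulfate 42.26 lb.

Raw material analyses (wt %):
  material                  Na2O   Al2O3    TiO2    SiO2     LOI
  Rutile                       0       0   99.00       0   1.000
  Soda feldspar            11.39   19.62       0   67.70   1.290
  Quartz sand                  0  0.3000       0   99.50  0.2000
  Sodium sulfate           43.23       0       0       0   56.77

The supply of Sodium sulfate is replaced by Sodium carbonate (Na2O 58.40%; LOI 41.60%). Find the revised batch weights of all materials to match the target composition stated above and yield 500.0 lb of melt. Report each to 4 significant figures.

Full float precision is maintained in all steps; working values are printed, with 4-significant-digit rounding, as written. Every reported value is rounded only once — the derived quantities are re-derived at full precision (the yield, four oxide percentages, LOI, the totals, glass mass) from the weighed amounts per 500.0 lb of glass, as they appear in problem or answer.
Oxide mass targets, per 500.0 lb melt:
  Na2O: 4.160% × 500.0 = 20.80 lb
  Al2O3: 1.128% × 500.0 = 5.640 lb
  TiO2: 6.770% × 500.0 = 33.85 lb
  SiO2: 87.94% × 500.0 = 439.7 lb
Per-oxide balance check with the batch weights as given, at the basis given (sum by sum, the targets are met modulo rounding of the values):
  Na2O: 22.22·0.1139 + 31.28·0.5840 = 20.80 lb (target 20.80 lb)
  Al2O3: 22.22·0.1962 + 426.8·0.003000 = 5.640 lb (target 5.640 lb)
  TiO2: 34.19·0.9900 = 33.85 lb (target 33.85 lb)
  SiO2: 22.22·0.6770 + 426.8·0.9950 = 439.7 lb (target 439.7 lb)
Glass mass check: Σ batch − LOI loss = 500.0 lb (the targets, summed, come to 500.0 lb; basis as stated: 500.0 lb — differing by rounding only).
Whole-batch sum: Σ batch = 514.5 lb; the LOI term Σ batch·LOI equals 14.49 lb; the yield ratio, glass ÷ batch: 97.18%.

Revised batch per 500.0 lb melt:
  Rutile: 34.19 lb
  Soda feldspar: 22.22 lb
  Quartz sand: 426.8 lb
  Sodium carbonate: 31.28 lb
Total batch = 514.5 lb; LOI loss = 14.49 lb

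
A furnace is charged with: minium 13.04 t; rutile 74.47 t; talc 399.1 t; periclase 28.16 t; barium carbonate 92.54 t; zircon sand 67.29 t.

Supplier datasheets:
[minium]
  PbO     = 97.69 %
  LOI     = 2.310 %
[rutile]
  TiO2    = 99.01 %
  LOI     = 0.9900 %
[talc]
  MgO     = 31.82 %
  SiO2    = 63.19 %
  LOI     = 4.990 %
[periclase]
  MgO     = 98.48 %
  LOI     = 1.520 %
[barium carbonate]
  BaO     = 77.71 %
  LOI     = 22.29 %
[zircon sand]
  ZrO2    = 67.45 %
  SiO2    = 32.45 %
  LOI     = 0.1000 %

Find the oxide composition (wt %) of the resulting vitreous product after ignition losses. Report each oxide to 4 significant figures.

Full float precision is kept from first step to last. Mid-chain values appear (rounded to 4 significant digits) between the steps — each reported figure includes exactly one rounding — all derived quantities, including net glass mass, totals, the six compositions, the yield, LOI, are carried from the weighed amounts per 632.5 t of glass at exact precision exactly as printed in either problem or answer.
Oxide-by-oxide delivered mass:
  MgO: 399.1·0.3182 + 28.16·0.9848 = 154.7 t
  TiO2: 74.47·0.9901 = 73.73 t
  ZrO2: 67.29·0.6745 = 45.39 t
  PbO: 13.04·0.9769 = 12.74 t
  SiO2: 399.1·0.6319 + 67.29·0.3245 = 274.0 t
  BaO: 92.54·0.7771 = 71.91 t
LOI: 13.04·0.02310 + 74.47·0.009900 + 399.1·0.04990 + 28.16·0.01520 + 92.54·0.2229 + 67.29·0.001000 = 42.08 t
batch − LOI leaves glass = 674.6 − 42.08 = 632.5 t (the oxide masses sum to this)
wt %: oxide over glass, times 100

Glass mass = 632.5 t (batch 674.6 − LOI 42.08).
Composition: MgO 24.46%, TiO2 11.66%, ZrO2 7.176%, PbO 2.014%, SiO2 43.32%, BaO 11.37%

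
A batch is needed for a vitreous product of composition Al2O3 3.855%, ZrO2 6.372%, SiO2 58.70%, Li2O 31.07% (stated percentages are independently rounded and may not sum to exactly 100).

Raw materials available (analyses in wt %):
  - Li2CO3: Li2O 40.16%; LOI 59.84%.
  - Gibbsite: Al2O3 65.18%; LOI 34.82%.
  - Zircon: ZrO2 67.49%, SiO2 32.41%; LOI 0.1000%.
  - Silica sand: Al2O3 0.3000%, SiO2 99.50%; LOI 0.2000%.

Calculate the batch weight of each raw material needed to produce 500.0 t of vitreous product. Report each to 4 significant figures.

Batch per 500.0 t vitreous product:
  Li2CO3: 386.8 t
  Gibbsite: 28.29 t
  Zircon: 47.21 t
  Silica sand: 279.6 t
Total batch = 741.9 t; LOI loss = 241.9 t; yield = 67.39%

Rounding to four significant figures governs each intermediate as displayed — each numeric step holds full precision all the way through — every reported number takes just one rounding. Derived quantities (the four compositions, yield, the totals, LOI, glass mass) are recomputed from the batch weights for 500.0 t of glass at exact precision exactly as printed in the problem or answer text.
Per-oxide target masses for 500.0 t vitreous product:
  Al2O3: 3.855% × 500.0 = 19.27 t
  ZrO2: 6.372% × 500.0 = 31.86 t
  SiO2: 58.70% × 500.0 = 293.5 t
  Li2O: 31.07% × 500.0 = 155.4 t
Oxide-by-oxide audit applying the batch weights above, versus the basis set out (every target is met by its sum once rounding is allowed for):
  Al2O3: 28.29·0.6518 + 279.6·0.003000 = 19.28 t (target 19.27 t)
  ZrO2: 47.21·0.6749 = 31.86 t (target 31.86 t)
  SiO2: 47.21·0.3241 + 279.6·0.9950 = 293.5 t (target 293.5 t)
  Li2O: 386.8·0.4016 = 155.3 t (target 155.4 t)
Glass-mass bookkeeping: batch total minus LOI = 500.0 t (summing oxide targets gives 500.0 t; versus the stated basis of 500.0 t — a pure rounding effect).
Whole-batch sum: Σ batch = 741.9 t; LOI removed, Σ of batch·LOI: 241.9 t; glass ÷ batch gives a yield of 67.39%.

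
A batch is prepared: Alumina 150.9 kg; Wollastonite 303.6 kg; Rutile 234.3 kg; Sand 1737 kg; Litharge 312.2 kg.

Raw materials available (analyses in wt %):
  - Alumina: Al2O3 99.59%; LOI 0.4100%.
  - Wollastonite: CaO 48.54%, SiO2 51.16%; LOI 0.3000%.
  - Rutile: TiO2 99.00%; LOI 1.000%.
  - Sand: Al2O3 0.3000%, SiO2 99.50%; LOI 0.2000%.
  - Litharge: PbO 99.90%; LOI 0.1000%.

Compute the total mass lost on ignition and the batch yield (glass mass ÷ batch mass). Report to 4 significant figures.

LOI loss = 7.659 kg; glass = 2730 kg; yield = 99.72%

Rounding to 4 significant digits applies to each intermediate as printed; each numeric step holds full precision from start to finish — every reported number receives exactly one rounding. The derived quantities (LOI, totals, yield, five oxide percentages, net glass mass) are re-derived at full precision from the batch weights at 2730 kg of glass, exactly as shown in the problem or the answer.
Loss on ignition, line by line:
  Alumina: 150.9 × 0.004100 = 0.6187 kg
  Wollastonite: 303.6 × 0.003000 = 0.9108 kg
  Rutile: 234.3 × 0.01000 = 2.343 kg
  Sand: 1737 × 0.002000 = 3.474 kg
  Litharge: 312.2 × 0.001000 = 0.3122 kg
Total LOI = 7.659 kg
Glass = batch − LOI = 2738 − 7.659 = 2730 kg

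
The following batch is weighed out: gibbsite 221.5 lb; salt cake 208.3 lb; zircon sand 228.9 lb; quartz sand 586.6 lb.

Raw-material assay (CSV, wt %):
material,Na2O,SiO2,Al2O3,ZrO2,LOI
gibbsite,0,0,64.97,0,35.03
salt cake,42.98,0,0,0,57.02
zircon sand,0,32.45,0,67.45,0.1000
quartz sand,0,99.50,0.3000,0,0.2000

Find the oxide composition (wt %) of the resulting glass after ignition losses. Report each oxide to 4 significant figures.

Values along the way are rounded to 4 significant digits as shown — the whole derivation keeps full precision from first step to last. Each reported value receives exactly one rounding. The derived quantities are recomputed using the weight values for 1048 lb of glass in full float precision (glass mass, ignition loss, yield, the totals, four oxide percentages), as quoted within problem or answer.
Oxide-by-oxide delivered mass:
  Na2O: 208.3·0.4298 = 89.53 lb
  SiO2: 228.9·0.3245 + 586.6·0.9950 = 657.9 lb
  Al2O3: 221.5·0.6497 + 586.6·0.003000 = 145.7 lb
  ZrO2: 228.9·0.6745 = 154.4 lb
LOI: 221.5·0.3503 + 208.3·0.5702 + 228.9·0.001000 + 586.6·0.002000 = 197.8 lb
Glass = total batch minus LOI = 1245 − 197.8 = 1048 lb (= the summed oxide contributions)
percent share: oxide ÷ glass, ×100

Glass mass = 1048 lb (batch 1245 − LOI 197.8).
Composition: Na2O 8.546%, SiO2 62.81%, Al2O3 13.91%, ZrO2 14.74%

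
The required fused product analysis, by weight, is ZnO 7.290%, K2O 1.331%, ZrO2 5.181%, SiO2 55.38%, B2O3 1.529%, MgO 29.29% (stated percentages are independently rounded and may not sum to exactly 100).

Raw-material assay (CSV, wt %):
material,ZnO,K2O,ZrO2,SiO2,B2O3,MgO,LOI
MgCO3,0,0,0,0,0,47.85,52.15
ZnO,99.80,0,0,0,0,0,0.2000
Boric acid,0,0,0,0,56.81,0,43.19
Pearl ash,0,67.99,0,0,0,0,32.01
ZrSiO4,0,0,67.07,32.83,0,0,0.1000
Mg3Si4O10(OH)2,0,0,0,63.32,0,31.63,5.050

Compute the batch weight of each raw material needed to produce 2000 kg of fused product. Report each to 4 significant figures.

Batch per 2000 kg fused product:
  MgCO3: 120.9 kg
  ZnO: 146.1 kg
  Boric acid: 53.83 kg
  Pearl ash: 39.15 kg
  ZrSiO4: 154.5 kg
  Mg3Si4O10(OH)2: 1669 kg
Total batch = 2183 kg; LOI loss = 183.6 kg; yield = 91.59%

Working values appear rounded off to 4 significant figures between the steps — each numeric step runs at full precision in all steps. A single rounding finalizes each reported figure; the derived quantities (net glass mass, ignition loss, the six compositions, the yield, the totals) are recomputed at full precision from the weighed amounts on 2000 kg of glass, exactly as printed in question or answer.
Oxide mass targets, per 2000 kg fused product:
  ZnO: 7.290% × 2000 = 145.8 kg
  K2O: 1.331% × 2000 = 26.62 kg
  ZrO2: 5.181% × 2000 = 103.6 kg
  SiO2: 55.38% × 2000 = 1108 kg
  B2O3: 1.529% × 2000 = 30.58 kg
  MgO: 29.29% × 2000 = 585.8 kg
Verifying the oxide balance applying the batch weights above, under the basis named above (sums match the target masses once rounding is allowed for):
  ZnO: 146.1·0.9980 = 145.8 kg (target 145.8 kg)
  K2O: 39.15·0.6799 = 26.62 kg (target 26.62 kg)
  ZrO2: 154.5·0.6707 = 103.6 kg (target 103.6 kg)
  SiO2: 154.5·0.3283 + 1669·0.6332 = 1108 kg (target 1108 kg)
  B2O3: 53.83·0.5681 = 30.58 kg (target 30.58 kg)
  MgO: 120.9·0.4785 + 1669·0.3163 = 585.8 kg (target 585.8 kg)
Mass balance on the glass: total batch − LOI = 2000 kg (the targets, summed, come to 2000 kg; stated basis 2000 kg — any gap is answer rounding).
Summing the batch: Σ batch = 2183 kg; Σ batch·LOI gives LOI loss = 183.6 kg; glass ÷ batch gives a yield of 91.59%.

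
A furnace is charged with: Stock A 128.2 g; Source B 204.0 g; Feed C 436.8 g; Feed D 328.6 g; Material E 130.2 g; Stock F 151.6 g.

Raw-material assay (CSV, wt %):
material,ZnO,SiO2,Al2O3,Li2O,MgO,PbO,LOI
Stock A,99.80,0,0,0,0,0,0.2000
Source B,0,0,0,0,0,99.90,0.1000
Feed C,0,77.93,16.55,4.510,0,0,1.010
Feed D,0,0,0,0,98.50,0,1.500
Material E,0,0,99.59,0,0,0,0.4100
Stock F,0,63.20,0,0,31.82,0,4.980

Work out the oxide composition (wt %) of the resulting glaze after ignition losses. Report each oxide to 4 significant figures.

In-progress results are displayed rounded to 4 significant digits in the printout — all internal work runs at full float precision in every operation. Each reported number takes a single rounding; all derived quantities (totals, the yield, the six compositions, net glass mass, ignition loss) are computed at exact precision from the batch weights at 1362 g of glass as written in the question or the answer.
Delivered oxide masses:
  ZnO: 128.2·0.9980 = 127.9 g
  SiO2: 436.8·0.7793 + 151.6·0.6320 = 436.2 g
  Al2O3: 436.8·0.1655 + 130.2·0.9959 = 202.0 g
  Li2O: 436.8·0.04510 = 19.70 g
  MgO: 328.6·0.9850 + 151.6·0.3182 = 371.9 g
  PbO: 204.0·0.9990 = 203.8 g
LOI: 128.2·0.002000 + 204.0·0.001000 + 436.8·0.01010 + 328.6·0.01500 + 130.2·0.004100 + 151.6·0.04980 = 17.88 g
The glass mass, total less LOI, = 1379 − 17.88 = 1362 g (consistent with Σ oxide mass)
percent by weight: oxide/glass ×100

Glass mass = 1362 g (batch 1379 − LOI 17.88).
Composition: ZnO 9.397%, SiO2 32.04%, Al2O3 14.83%, Li2O 1.447%, MgO 27.32%, PbO 14.97%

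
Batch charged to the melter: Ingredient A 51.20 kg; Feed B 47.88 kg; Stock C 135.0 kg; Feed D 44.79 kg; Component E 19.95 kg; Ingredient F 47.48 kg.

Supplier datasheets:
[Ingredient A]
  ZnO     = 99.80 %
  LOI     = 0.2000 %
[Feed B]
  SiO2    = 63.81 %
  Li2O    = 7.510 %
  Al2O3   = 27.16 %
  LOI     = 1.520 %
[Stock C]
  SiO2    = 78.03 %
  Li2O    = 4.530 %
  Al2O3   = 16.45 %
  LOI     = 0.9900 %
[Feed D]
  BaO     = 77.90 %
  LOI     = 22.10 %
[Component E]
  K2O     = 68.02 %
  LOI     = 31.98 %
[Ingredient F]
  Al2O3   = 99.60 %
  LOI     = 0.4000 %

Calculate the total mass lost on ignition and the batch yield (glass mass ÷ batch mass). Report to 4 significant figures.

The working math maintains full float precision at all times — working values are displayed rounded off to 4 significant figures on the page — every reported figure takes just one rounding; the derived quantities are computed from the batch weights on 327.7 kg of glass in full precision (six oxide percentages, ignition loss, yield, the totals, net glass mass), exactly as printed in either problem or answer.
Material-by-material LOI:
  Ingredient A: 51.20 × 0.002000 = 0.1024 kg
  Feed B: 47.88 × 0.01520 = 0.7278 kg
  Stock C: 135.0 × 0.009900 = 1.337 kg
  Feed D: 44.79 × 0.2210 = 9.899 kg
  Component E: 19.95 × 0.3198 = 6.380 kg
  Ingredient F: 47.48 × 0.004000 = 0.1899 kg
Total LOI = 18.64 kg
Glass = batch − LOI = 346.3 − 18.64 = 327.7 kg

LOI loss = 18.64 kg; glass = 327.7 kg; yield = 94.62%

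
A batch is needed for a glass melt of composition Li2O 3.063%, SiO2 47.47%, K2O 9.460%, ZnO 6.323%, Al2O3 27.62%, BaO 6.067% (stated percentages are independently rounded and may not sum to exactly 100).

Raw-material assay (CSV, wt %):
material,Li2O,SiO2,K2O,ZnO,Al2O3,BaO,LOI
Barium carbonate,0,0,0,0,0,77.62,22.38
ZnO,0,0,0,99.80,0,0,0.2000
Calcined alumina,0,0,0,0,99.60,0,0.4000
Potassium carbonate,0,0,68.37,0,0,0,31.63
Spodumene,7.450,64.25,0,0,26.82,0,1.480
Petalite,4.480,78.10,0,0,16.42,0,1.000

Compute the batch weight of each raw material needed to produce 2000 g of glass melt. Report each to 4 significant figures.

Batch per 2000 g glass melt:
  Barium carbonate: 156.3 g
  ZnO: 126.7 g
  Calcined alumina: 330.1 g
  Potassium carbonate: 276.7 g
  Spodumene: 180.6 g
  Petalite: 1067 g
Total batch = 2137 g; LOI loss = 137.4 g; yield = 93.57%

Working values are displayed, rounded to 4 significant digits, in the working; all internal work holds exact precision in every operation; every reported value takes a single rounding; the derived quantities, including the yield, ignition loss, the six compositions, glass mass, totals, are computed from the weighed amounts at 2000 g of glass at full precision, exactly as printed in the problem or the answer.
Target oxide masses per 2000 g glass melt:
  Li2O: 3.063% × 2000 = 61.26 g
  SiO2: 47.47% × 2000 = 949.4 g
  K2O: 9.460% × 2000 = 189.2 g
  ZnO: 6.323% × 2000 = 126.5 g
  Al2O3: 27.62% × 2000 = 552.4 g
  BaO: 6.067% × 2000 = 121.3 g
Balance tally, oxide-wise, per the reported batch figures, under the basis named above (summed amounts equal target values inside rounding margins):
  Li2O: 180.6·0.07450 + 1067·0.04480 = 61.26 g (target 61.26 g)
  SiO2: 180.6·0.6425 + 1067·0.7810 = 949.4 g (target 949.4 g)
  K2O: 276.7·0.6837 = 189.2 g (target 189.2 g)
  ZnO: 126.7·0.9980 = 126.4 g (target 126.5 g)
  Al2O3: 330.1·0.9960 + 180.6·0.2682 + 1067·0.1642 = 552.4 g (target 552.4 g)
  BaO: 156.3·0.7762 = 121.3 g (target 121.3 g)
Glass-mass bookkeeping: batch Σ − ignition loss = 2000 g (per-oxide target masses sum to 2000 g; versus the stated basis of 2000 g — a pure rounding effect).
Adding the batch up: Σ batch = 2137 g; LOI removed, Σ of batch·LOI: 137.4 g; yield = glass ÷ total batch = 93.57%.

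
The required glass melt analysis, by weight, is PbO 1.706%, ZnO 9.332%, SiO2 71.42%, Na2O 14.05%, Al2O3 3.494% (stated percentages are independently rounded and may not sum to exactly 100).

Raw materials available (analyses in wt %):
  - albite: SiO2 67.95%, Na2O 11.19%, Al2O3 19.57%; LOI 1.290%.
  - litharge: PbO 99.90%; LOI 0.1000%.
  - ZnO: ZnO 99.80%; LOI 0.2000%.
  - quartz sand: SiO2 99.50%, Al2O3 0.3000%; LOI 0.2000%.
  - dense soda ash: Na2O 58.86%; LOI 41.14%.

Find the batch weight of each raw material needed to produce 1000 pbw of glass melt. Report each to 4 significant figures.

Exact precision is kept end to end; rounding to four significant figures applies to each intermediate as printed. A single rounding yields each reported number. Derived quantities (five oxide percentages, the yield, ignition loss, net glass mass, totals) are re-derived from the weighed amounts on 1000 pbw of glass in exact precision as quoted within the question or the answer.
The oxide mass targets at 1000 pbw glass melt:
  PbO: 1.706% × 1000 = 17.06 pbw
  ZnO: 9.332% × 1000 = 93.32 pbw
  SiO2: 71.42% × 1000 = 714.2 pbw
  Na2O: 14.05% × 1000 = 140.5 pbw
  Al2O3: 3.494% × 1000 = 34.94 pbw
Oxide-by-oxide audit from the weights as reported, relative to the basis at hand (sums match the target masses up to rounding of the answer):
  PbO: 17.08·0.9990 = 17.06 pbw (target 17.06 pbw)
  ZnO: 93.51·0.9980 = 93.32 pbw (target 93.32 pbw)
  SiO2: 169.3·0.6795 + 602.2·0.9950 = 714.2 pbw (target 714.2 pbw)
  Na2O: 169.3·0.1119 + 206.5·0.5886 = 140.5 pbw (target 140.5 pbw)
  Al2O3: 169.3·0.1957 + 602.2·0.003000 = 34.94 pbw (target 34.94 pbw)
The glass-mass cross-check: net batch after ignition = 1000 pbw (oxide target masses add up to 1000 pbw; the stated basis being 1000 pbw — a pure rounding effect).
Adding the batch up: Σ batch = 1089 pbw; ignition loss, Σ(batch × LOI) = 88.55 pbw; yield: glass divided by total = 91.87%.

Batch per 1000 pbw glass melt:
  albite: 169.3 pbw
  litharge: 17.08 pbw
  ZnO: 93.51 pbw
  quartz sand: 602.2 pbw
  dense soda ash: 206.5 pbw
Total batch = 1089 pbw; LOI loss = 88.55 pbw; yield = 91.87%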